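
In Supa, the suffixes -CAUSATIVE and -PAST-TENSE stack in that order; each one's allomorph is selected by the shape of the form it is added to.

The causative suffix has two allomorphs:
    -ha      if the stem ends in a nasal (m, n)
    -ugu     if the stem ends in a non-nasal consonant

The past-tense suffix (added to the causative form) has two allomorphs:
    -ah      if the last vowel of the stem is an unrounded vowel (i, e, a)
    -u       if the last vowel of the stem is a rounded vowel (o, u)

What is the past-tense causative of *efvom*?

efvomhaah

*efvom*: final consonant = /m/, a nasal → -ha → *efvomha*.
Since the last vowel of the causative form *efvomha* is /a/ (an unrounded vowel), it takes -ah, giving *efvomhaah*.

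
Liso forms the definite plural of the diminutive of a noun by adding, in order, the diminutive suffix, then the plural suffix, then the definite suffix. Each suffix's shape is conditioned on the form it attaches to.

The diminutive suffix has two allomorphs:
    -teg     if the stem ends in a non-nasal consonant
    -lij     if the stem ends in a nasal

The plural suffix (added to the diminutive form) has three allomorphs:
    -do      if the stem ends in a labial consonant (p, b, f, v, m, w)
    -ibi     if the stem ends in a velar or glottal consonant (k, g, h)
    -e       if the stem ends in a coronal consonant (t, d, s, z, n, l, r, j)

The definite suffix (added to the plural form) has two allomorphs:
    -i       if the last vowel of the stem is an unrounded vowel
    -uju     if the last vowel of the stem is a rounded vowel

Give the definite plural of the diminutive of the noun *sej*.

*sej* — final consonant /j/ (non-nasal) → -teg → *sejteg*.
The diminutive form *sejteg*: final consonant = /g/, velar/glottal → -ibi → *sejtegibi*.
The plural form *sejtegibi* — last vowel /i/ (an unrounded vowel) → -i → *sejtegibii*.

sejtegibii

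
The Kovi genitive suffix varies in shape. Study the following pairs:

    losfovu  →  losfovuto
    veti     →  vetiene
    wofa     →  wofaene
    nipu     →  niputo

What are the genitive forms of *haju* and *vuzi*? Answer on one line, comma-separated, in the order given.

hajuto, vuziene

The pattern is rounding harmony: -to when the last vowel of the stem is a rounded vowel (*losfovu*, *nipu*); -ene when the last vowel of the stem is an unrounded vowel (*veti*, *wofa*).
*haju* — last vowel /u/ (a rounded vowel) → -to → *hajuto*.
The last vowel of *vuzi* is /i/, which is an unrounded vowel, so the suffix is -ene, giving *vuziene*.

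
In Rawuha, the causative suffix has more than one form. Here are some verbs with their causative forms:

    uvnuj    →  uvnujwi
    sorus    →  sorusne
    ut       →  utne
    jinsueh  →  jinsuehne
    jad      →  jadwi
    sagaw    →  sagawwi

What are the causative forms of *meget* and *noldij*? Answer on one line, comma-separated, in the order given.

The suffix is conditioned by the final consonant: -ne when the stem ends in a voiceless consonant (*sorus*, *ut*, *jinsueh*); -wi when the stem ends in a voiced consonant (*uvnuj*, *jad*, *sagaw*).
Since the final consonant of *meget* is /t/ (voiceless), it takes -ne, giving *megetne*.
*noldij* — final consonant /j/ (voiced) → -wi → *noldijwi*.

megetne, noldijwi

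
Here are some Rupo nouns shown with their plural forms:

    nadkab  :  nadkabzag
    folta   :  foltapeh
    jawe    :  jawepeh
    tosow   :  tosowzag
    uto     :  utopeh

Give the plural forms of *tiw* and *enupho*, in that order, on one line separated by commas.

tiwzag, enuphopeh

The pattern is consonant vs. vowel: -zag when the stem ends in a consonant (*nadkab*, *tosow*); -peh when the stem ends in a vowel (*folta*, *jawe*, *uto*).
The final sound of *tiw* is /w/, which is a consonant, so the suffix is -zag, giving *tiwzag*.
The final sound of *enupho* is /o/, which is a vowel, so the suffix is -peh, giving *enuphopeh*.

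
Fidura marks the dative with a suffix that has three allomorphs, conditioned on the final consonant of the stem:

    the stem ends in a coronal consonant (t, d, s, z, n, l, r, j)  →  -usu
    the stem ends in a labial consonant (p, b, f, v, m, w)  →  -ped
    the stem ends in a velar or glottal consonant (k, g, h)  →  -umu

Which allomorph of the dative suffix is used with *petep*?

*petep* — final consonant /p/ (labial) → -ped.

-ped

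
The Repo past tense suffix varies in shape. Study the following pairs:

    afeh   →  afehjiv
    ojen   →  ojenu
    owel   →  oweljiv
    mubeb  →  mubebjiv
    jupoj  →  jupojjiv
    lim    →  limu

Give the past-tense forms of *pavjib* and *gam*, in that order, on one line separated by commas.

pavjibjiv, gamu

The suffix is conditioned by the final consonant: -u when the stem ends in a nasal (*ojen*, *lim*); -jiv when the stem ends in a non-nasal consonant (*afeh*, *owel*, *mubeb*, *jupoj*).
*pavjib*: final consonant = /b/, non-nasal → -jiv → *pavjibjiv*.
*gam*: final consonant = /m/, a nasal → -u → *gamu*.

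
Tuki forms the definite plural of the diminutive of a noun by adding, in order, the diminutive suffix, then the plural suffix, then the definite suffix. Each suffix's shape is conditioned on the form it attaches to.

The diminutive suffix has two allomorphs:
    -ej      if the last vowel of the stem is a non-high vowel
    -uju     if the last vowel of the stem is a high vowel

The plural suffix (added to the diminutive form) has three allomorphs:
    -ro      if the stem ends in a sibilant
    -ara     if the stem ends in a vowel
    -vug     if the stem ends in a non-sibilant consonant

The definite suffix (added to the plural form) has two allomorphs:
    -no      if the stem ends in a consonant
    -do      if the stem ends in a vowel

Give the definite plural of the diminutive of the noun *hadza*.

The last vowel of *hadza* is /a/, which is a non-high vowel, so the diminutive suffix is -ej, giving *hadzaej*.
The diminutive form *hadzaej*: final sound = /j/, a non-sibilant consonant → -vug → *hadzaejvug*.
The plural form *hadzaejvug* — final sound /g/ (a consonant) → -no → *hadzaejvugno*.

hadzaejvugno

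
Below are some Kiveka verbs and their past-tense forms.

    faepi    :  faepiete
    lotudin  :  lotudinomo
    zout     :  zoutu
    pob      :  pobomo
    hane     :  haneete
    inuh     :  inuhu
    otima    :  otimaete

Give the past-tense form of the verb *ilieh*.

iliehu

The suffix is conditioned by the final sound: -u when the stem ends in a voiceless consonant (*zout*, *inuh*); -omo when the stem ends in a voiced consonant (*lotudin*, *pob*); -ete when the stem ends in a vowel (*faepi*, *hane*, *otima*).
Since the final sound of *ilieh* is /h/ (a voiceless consonant), it takes -u, giving *iliehu*.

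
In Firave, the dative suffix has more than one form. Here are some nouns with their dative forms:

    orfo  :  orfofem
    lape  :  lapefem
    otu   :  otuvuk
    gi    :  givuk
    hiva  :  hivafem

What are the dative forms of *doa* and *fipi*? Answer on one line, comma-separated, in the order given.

doafem, fipivuk

Looking at the last vowel of each stem: -vuk when the last vowel of the stem is a high vowel (*otu*, *gi*); -fem when the last vowel of the stem is a non-high vowel (*orfo*, *lape*, *hiva*).
The last vowel of *doa* is /a/, which is a non-high vowel, so the suffix is -fem, giving *doafem*.
Since the last vowel of *fipi* is /i/ (a high vowel), it takes -vuk, giving *fipivuk*.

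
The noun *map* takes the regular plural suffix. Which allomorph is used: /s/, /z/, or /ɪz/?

The stem *map* ends in a voiceless non-sibilant consonant.
The plural suffix surfaces as /ɪz/ after sibilants, /s/ after other voiceless consonants, and /z/ after other voiced sounds.
So the plural -s on *map* is pronounced /s/.

/s/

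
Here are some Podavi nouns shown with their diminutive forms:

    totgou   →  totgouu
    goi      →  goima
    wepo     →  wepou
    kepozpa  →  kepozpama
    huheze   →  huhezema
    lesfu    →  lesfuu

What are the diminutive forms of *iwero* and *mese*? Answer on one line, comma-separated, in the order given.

The suffix is conditioned by the last vowel: -u when the last vowel of the stem is a rounded vowel (*totgou*, *wepo*, *lesfu*); -ma when the last vowel of the stem is an unrounded vowel (*goi*, *kepozpa*, *huheze*).
*iwero* — last vowel /o/ (a rounded vowel) → -u → *iwerou*.
*mese*: last vowel = /e/, an unrounded vowel → -ma → *mesema*.

iwerou, mesema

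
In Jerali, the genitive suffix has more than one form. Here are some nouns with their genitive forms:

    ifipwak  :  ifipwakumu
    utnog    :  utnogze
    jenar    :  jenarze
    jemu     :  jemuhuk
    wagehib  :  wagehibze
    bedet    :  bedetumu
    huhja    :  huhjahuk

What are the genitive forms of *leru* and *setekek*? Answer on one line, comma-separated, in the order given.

leruhuk, setekekumu

The suffix is conditioned by the final sound: -umu when the stem ends in a voiceless consonant (*ifipwak*, *bedet*); -ze when the stem ends in a voiced consonant (*utnog*, *jenar*, *wagehib*); -huk when the stem ends in a vowel (*jemu*, *huhja*).
*leru*: final sound = /u/, a vowel → -huk → *leruhuk*.
Since the final sound of *setekek* is /k/ (a voiceless consonant), it takes -umu, giving *setekekumu*.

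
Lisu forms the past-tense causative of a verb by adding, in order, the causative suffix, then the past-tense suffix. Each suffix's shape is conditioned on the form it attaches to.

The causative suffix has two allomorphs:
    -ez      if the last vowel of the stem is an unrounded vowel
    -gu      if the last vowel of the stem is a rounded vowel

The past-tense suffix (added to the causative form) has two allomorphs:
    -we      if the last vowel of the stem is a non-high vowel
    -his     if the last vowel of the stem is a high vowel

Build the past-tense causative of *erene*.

Since the last vowel of *erene* is /e/ (an unrounded vowel), it takes -ez, giving *ereneez*.
The causative form *ereneez* — last vowel /e/ (a non-high vowel) → -we → *ereneezwe*.

ereneezwe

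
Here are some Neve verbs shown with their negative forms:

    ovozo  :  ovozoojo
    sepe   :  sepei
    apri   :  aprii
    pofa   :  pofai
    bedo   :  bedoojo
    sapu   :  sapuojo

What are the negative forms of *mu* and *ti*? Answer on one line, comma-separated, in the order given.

Looking at the last vowel of each stem: -ojo when the last vowel of the stem is a rounded vowel (*ovozo*, *bedo*, *sapu*); -i when the last vowel of the stem is an unrounded vowel (*sepe*, *apri*, *pofa*).
*mu*: last vowel = /u/, a rounded vowel → -ojo → *muojo*.
Since the last vowel of *ti* is /i/ (an unrounded vowel), it takes -i, giving *tii*.

muojo, tii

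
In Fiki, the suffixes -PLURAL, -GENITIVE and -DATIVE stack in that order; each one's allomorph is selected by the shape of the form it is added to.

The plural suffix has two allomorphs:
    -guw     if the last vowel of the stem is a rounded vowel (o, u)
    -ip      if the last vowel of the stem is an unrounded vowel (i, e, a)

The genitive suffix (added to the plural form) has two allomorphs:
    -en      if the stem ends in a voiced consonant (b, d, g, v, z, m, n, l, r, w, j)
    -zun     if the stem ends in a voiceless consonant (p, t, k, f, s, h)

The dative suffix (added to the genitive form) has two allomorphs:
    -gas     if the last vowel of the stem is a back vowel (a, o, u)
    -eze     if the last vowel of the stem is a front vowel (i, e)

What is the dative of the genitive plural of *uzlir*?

uzliripzungas

Since the last vowel of *uzlir* is /i/ (an unrounded vowel), it takes -ip, giving *uzlirip*.
The plural form *uzlirip*: final consonant = /p/, voiceless → -zun → *uzliripzun*.
The genitive form *uzliripzun* — last vowel /u/ (a back vowel) → -gas → *uzliripzungas*.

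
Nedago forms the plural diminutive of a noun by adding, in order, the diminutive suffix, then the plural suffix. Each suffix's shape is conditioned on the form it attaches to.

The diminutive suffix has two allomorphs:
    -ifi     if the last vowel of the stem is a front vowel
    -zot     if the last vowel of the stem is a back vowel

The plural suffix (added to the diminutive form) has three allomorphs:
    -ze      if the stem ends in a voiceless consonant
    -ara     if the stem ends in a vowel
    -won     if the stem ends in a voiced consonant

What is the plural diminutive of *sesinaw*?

sesinawzotze

Since the last vowel of *sesinaw* is /a/ (a back vowel), it takes -zot, giving *sesinawzot*.
The diminutive form *sesinawzot*: final sound = /t/, a voiceless consonant → -ze → *sesinawzotze*.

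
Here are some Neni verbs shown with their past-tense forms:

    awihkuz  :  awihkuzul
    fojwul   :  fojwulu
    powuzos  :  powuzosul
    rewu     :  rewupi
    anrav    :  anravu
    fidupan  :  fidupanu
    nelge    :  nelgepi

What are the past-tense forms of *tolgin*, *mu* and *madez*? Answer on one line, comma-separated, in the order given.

tolginu, mupi, madezul

The suffix is conditioned by the final sound: -ul when the stem ends in a sibilant (*awihkuz*, *powuzos*); -u when the stem ends in a non-sibilant consonant (*fojwul*, *anrav*, *fidupan*); -pi when the stem ends in a vowel (*rewu*, *nelge*).
The final sound of *tolgin* is /n/, which is a non-sibilant consonant, so the suffix is -u, giving *tolginu*.
*mu*: final sound = /u/, a vowel → -pi → *mupi*.
*madez*: final sound = /z/, a sibilant → -ul → *madezul*.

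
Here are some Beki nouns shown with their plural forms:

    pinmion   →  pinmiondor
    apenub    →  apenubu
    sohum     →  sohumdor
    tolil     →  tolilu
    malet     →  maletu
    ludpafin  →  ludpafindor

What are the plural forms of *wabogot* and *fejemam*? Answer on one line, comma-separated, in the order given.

Looking at the final consonant of each stem: -dor when the stem ends in a nasal (*pinmion*, *sohum*, *ludpafin*); -u when the stem ends in a non-nasal consonant (*apenub*, *tolil*, *malet*).
Since the final consonant of *wabogot* is /t/ (non-nasal), it takes -u, giving *wabogotu*.
Since the final consonant of *fejemam* is /m/ (a nasal), it takes -dor, giving *fejemamdor*.

wabogotu, fejemamdor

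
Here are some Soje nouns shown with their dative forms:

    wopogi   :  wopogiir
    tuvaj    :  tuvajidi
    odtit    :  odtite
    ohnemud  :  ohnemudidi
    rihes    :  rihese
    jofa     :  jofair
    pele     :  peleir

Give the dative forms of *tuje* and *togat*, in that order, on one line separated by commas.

tujeir, togate

The pattern is voicing of the final sound: -e when the stem ends in a voiceless consonant (*odtit*, *rihes*); -idi when the stem ends in a voiced consonant (*tuvaj*, *ohnemud*); -ir when the stem ends in a vowel (*wopogi*, *jofa*, *pele*).
*tuje* — final sound /e/ (a vowel) → -ir → *tujeir*.
*togat*: final sound = /t/, a voiceless consonant → -e → *togate*.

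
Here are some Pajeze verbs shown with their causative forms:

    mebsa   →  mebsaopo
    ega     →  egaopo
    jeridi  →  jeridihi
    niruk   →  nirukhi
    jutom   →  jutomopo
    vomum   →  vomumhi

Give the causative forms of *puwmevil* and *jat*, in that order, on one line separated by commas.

The alternation tracks the last vowel of the stem — -hi when the last vowel of the stem is a high vowel (*jeridi*, *niruk*, *vomum*); -opo when the last vowel of the stem is a non-high vowel (*mebsa*, *ega*, *jutom*).
*puwmevil*: last vowel = /i/, a high vowel → -hi → *puwmevilhi*.
Since the last vowel of *jat* is /a/ (a non-high vowel), it takes -opo, giving *jatopo*.

puwmevilhi, jatopo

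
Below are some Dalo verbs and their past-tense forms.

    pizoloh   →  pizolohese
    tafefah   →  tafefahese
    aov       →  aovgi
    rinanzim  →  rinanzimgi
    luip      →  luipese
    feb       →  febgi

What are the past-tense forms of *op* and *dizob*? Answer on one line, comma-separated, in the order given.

The alternation tracks the final consonant of the stem — -ese when the stem ends in a voiceless consonant (*pizoloh*, *tafefah*, *luip*); -gi when the stem ends in a voiced consonant (*aov*, *rinanzim*, *feb*).
*op* — final consonant /p/ (voiceless) → -ese → *opese*.
Since the final consonant of *dizob* is /b/ (voiced), it takes -gi, giving *dizobgi*.

opese, dizobgi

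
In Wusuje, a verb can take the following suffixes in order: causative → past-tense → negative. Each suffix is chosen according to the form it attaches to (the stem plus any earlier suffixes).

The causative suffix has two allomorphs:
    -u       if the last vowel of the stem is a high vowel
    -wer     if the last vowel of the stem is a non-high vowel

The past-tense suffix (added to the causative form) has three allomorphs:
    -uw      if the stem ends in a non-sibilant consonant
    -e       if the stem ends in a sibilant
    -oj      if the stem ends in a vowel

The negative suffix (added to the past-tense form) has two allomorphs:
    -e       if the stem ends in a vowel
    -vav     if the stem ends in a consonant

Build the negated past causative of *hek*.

*hek*: last vowel = /e/, a non-high vowel → -wer → *hekwer*.
The causative form *hekwer* — final sound /r/ (a non-sibilant consonant) → -uw → *hekweruw*.
The past-tense form *hekweruw* — final sound /w/ (a consonant) → -vav → *hekweruwvav*.

hekweruwvav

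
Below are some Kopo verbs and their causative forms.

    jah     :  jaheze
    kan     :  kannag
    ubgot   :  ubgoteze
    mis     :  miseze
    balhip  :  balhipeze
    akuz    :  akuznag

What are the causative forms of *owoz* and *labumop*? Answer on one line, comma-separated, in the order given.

The suffix is conditioned by the final consonant: -eze when the stem ends in a voiceless consonant (*jah*, *ubgot*, *mis*, *balhip*); -nag when the stem ends in a voiced consonant (*kan*, *akuz*).
The final consonant of *owoz* is /z/, which is voiced, so the suffix is -nag, giving *owoznag*.
Since the final consonant of *labumop* is /p/ (voiceless), it takes -eze, giving *labumopeze*.

owoznag, labumopeze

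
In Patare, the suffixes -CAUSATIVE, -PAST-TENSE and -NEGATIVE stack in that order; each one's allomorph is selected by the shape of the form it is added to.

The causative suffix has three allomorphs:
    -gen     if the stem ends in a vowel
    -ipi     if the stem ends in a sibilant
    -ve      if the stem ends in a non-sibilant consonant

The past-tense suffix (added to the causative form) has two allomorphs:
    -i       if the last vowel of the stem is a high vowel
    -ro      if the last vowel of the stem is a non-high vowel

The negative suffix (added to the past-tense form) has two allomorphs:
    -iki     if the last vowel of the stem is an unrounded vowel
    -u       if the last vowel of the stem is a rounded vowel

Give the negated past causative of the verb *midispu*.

midispugenrou

*midispu* — final sound /u/ (a vowel) → -gen → *midispugen*.
The last vowel of the causative form *midispugen* is /e/, which is a non-high vowel, so the past-tense suffix is -ro, giving *midispugenro*.
The last vowel of the past-tense form *midispugenro* is /o/, which is a rounded vowel, so the negative suffix is -u, giving *midispugenrou*.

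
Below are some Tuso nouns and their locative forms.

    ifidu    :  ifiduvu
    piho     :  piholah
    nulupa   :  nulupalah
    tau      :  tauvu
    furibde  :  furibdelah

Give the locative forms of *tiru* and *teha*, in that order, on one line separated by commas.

tiruvu, tehalah

The suffix is conditioned by the last vowel: -vu when the last vowel of the stem is a high vowel (*ifidu*, *tau*); -lah when the last vowel of the stem is a non-high vowel (*piho*, *nulupa*, *furibde*).
The last vowel of *tiru* is /u/, which is a high vowel, so the suffix is -vu, giving *tiruvu*.
*teha*: last vowel = /a/, a non-high vowel → -lah → *tehalah*.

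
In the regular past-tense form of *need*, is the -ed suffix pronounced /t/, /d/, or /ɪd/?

The stem *need* ends in /t/ or /d/.
The -ed suffix is realized as /ɪd/ after /t, d/; as /t/ after other voiceless consonants; and as /d/ after other voiced sounds.
So -ed on *need* is pronounced /ɪd/.

/ɪd/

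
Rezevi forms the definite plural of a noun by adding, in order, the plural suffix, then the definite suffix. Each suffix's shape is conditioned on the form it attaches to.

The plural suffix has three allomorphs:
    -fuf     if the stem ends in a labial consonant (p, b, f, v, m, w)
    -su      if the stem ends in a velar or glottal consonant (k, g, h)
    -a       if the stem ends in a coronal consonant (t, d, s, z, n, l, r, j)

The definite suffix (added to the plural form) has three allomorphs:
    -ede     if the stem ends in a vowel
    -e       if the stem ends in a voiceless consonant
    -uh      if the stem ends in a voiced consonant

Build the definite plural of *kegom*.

The final consonant of *kegom* is /m/, which is labial, so the plural suffix is -fuf, giving *kegomfuf*.
Since the final sound of the plural form *kegomfuf* is /f/ (a voiceless consonant), it takes -e, giving *kegomfufe*.

kegomfufe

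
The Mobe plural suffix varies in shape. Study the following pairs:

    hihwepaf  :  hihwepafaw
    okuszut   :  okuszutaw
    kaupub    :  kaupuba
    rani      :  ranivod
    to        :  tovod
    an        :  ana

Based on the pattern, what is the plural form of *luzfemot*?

luzfemotaw

The suffix is conditioned by the final sound: -aw when the stem ends in a voiceless consonant (*hihwepaf*, *okuszut*); -a when the stem ends in a voiced consonant (*kaupub*, *an*); -vod when the stem ends in a vowel (*rani*, *to*).
*luzfemot* — final sound /t/ (a voiceless consonant) → -aw → *luzfemotaw*.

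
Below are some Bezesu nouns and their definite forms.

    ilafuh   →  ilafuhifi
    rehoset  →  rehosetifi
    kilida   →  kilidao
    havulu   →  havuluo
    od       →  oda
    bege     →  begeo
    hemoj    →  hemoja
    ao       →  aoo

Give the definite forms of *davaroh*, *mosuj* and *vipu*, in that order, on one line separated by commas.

davarohifi, mosuja, vipuo

The suffix is conditioned by the final sound: -ifi when the stem ends in a voiceless consonant (*ilafuh*, *rehoset*); -a when the stem ends in a voiced consonant (*od*, *hemoj*); -o when the stem ends in a vowel (*kilida*, *havulu*, *bege*, *ao*).
*davaroh*: final sound = /h/, a voiceless consonant → -ifi → *davarohifi*.
*mosuj*: final sound = /j/, a voiced consonant → -a → *mosuja*.
Since the final sound of *vipu* is /u/ (a vowel), it takes -o, giving *vipuo*.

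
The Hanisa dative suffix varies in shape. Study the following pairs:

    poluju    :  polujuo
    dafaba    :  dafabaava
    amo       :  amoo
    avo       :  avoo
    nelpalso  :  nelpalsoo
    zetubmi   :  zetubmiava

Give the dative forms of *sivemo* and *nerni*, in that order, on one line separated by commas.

sivemoo, nerniava

Looking at the last vowel of each stem: -o when the last vowel of the stem is a rounded vowel (*poluju*, *amo*, *avo*, *nelpalso*); -ava when the last vowel of the stem is an unrounded vowel (*dafaba*, *zetubmi*).
*sivemo*: last vowel = /o/, a rounded vowel → -o → *sivemoo*.
*nerni* — last vowel /i/ (an unrounded vowel) → -ava → *nerniava*.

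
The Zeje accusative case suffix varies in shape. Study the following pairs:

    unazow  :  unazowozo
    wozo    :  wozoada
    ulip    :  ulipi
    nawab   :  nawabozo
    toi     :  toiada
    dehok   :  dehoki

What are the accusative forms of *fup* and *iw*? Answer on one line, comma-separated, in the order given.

The alternation tracks the final sound of the stem — -i when the stem ends in a voiceless consonant (*ulip*, *dehok*); -ozo when the stem ends in a voiced consonant (*unazow*, *nawab*); -ada when the stem ends in a vowel (*wozo*, *toi*).
*fup* — final sound /p/ (a voiceless consonant) → -i → *fupi*.
The final sound of *iw* is /w/, which is a voiced consonant, so the suffix is -ozo, giving *iwozo*.

fupi, iwozo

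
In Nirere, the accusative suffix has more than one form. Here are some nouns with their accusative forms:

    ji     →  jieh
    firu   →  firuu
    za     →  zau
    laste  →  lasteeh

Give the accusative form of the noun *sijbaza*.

sijbazau

The suffix is conditioned by the last vowel: -eh when the last vowel of the stem is a front vowel (*ji*, *laste*); -u when the last vowel of the stem is a back vowel (*firu*, *za*).
Since the last vowel of *sijbaza* is /a/ (a back vowel), it takes -u, giving *sijbazau*.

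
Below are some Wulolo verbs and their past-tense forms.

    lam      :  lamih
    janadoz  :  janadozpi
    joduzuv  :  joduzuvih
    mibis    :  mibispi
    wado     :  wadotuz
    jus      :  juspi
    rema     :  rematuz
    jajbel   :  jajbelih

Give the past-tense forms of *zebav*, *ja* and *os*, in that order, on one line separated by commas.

zebavih, jatuz, ospi

Looking at the final sound of each stem: -pi when the stem ends in a sibilant (*janadoz*, *mibis*, *jus*); -ih when the stem ends in a non-sibilant consonant (*lam*, *joduzuv*, *jajbel*); -tuz when the stem ends in a vowel (*wado*, *rema*).
*zebav* — final sound /v/ (a non-sibilant consonant) → -ih → *zebavih*.
Since the final sound of *ja* is /a/ (a vowel), it takes -tuz, giving *jatuz*.
*os* — final sound /s/ (a sibilant) → -pi → *ospi*.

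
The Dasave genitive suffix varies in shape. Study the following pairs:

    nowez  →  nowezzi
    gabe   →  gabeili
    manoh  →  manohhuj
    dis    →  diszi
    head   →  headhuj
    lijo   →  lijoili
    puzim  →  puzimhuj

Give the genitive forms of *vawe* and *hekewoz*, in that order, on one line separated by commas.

vaweili, hekewozzi

The pattern is sibilance of the final sound: -zi when the stem ends in a sibilant (*nowez*, *dis*); -huj when the stem ends in a non-sibilant consonant (*manoh*, *head*, *puzim*); -ili when the stem ends in a vowel (*gabe*, *lijo*).
The final sound of *vawe* is /e/, which is a vowel, so the suffix is -ili, giving *vaweili*.
*hekewoz*: final sound = /z/, a sibilant → -zi → *hekewozzi*.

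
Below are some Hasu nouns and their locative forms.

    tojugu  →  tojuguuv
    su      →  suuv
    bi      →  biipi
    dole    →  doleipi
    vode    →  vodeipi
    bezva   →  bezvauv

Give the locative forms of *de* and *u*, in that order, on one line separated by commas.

The alternation tracks the last vowel of the stem — -ipi when the last vowel of the stem is a front vowel (*bi*, *dole*, *vode*); -uv when the last vowel of the stem is a back vowel (*tojugu*, *su*, *bezva*).
The last vowel of *de* is /e/, which is a front vowel, so the suffix is -ipi, giving *deipi*.
The last vowel of *u* is /u/, which is a back vowel, so the suffix is -uv, giving *uuv*.

deipi, uuv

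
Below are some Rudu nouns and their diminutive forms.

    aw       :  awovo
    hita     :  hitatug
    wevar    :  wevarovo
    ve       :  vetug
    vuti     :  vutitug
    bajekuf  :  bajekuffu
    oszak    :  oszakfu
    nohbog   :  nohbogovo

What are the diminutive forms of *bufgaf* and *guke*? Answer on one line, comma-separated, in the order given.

The suffix is conditioned by the final sound: -fu when the stem ends in a voiceless consonant (*bajekuf*, *oszak*); -ovo when the stem ends in a voiced consonant (*aw*, *wevar*, *nohbog*); -tug when the stem ends in a vowel (*hita*, *ve*, *vuti*).
The final sound of *bufgaf* is /f/, which is a voiceless consonant, so the suffix is -fu, giving *bufgaffu*.
The final sound of *guke* is /e/, which is a vowel, so the suffix is -tug, giving *guketug*.

bufgaffu, guketug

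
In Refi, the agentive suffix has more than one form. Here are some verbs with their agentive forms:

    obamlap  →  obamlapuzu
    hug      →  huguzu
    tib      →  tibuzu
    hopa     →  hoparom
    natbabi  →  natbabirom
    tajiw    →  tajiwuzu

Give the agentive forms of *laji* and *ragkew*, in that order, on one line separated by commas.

The suffix is conditioned by the final sound: -uzu when the stem ends in a consonant (*obamlap*, *hug*, *tib*, *tajiw*); -rom when the stem ends in a vowel (*hopa*, *natbabi*).
Since the final sound of *laji* is /i/ (a vowel), it takes -rom, giving *lajirom*.
*ragkew*: final sound = /w/, a consonant → -uzu → *ragkewuzu*.

lajirom, ragkewuzu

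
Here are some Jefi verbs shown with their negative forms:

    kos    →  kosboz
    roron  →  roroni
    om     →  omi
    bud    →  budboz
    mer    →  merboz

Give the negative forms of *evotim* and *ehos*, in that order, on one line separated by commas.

evotimi, ehosboz

The alternation tracks the final consonant of the stem — -i when the stem ends in a nasal (*roron*, *om*); -boz when the stem ends in a non-nasal consonant (*kos*, *bud*, *mer*).
The final consonant of *evotim* is /m/, which is a nasal, so the suffix is -i, giving *evotimi*.
*ehos* — final consonant /s/ (non-nasal) → -boz → *ehosboz*.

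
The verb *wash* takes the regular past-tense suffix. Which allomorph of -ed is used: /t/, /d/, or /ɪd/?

The stem *wash* ends in a voiceless consonant other than /t/.
The -ed suffix is realized as /ɪd/ after /t, d/; as /t/ after other voiceless consonants; and as /d/ after other voiced sounds.
So -ed on *wash* is pronounced /t/.

/t/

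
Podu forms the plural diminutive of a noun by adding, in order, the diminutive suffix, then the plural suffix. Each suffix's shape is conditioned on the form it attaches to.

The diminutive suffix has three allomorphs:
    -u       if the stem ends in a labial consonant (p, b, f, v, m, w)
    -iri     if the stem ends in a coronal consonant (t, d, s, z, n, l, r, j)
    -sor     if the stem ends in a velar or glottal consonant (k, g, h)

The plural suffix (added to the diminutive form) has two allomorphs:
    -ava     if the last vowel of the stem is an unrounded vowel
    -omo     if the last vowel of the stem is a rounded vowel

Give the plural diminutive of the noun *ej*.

*ej* — final consonant /j/ (coronal) → -iri → *ejiri*.
The diminutive form *ejiri*: last vowel = /i/, an unrounded vowel → -ava → *ejiriava*.

ejiriava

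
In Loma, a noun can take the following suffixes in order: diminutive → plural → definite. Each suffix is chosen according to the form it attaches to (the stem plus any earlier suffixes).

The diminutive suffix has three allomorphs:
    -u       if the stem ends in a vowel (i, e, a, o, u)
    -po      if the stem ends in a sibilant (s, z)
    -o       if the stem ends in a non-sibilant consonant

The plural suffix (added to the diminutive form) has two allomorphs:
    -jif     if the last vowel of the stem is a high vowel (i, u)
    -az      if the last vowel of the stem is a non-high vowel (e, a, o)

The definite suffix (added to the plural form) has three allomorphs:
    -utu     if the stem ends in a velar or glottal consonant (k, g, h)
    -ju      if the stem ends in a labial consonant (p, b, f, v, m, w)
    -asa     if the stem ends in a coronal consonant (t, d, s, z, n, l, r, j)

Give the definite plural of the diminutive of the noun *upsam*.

upsamoazasa

The final sound of *upsam* is /m/, which is a non-sibilant consonant, so the diminutive suffix is -o, giving *upsamo*.
The diminutive form *upsamo*: last vowel = /o/, a non-high vowel → -az → *upsamoaz*.
The final consonant of the plural form *upsamoaz* is /z/, which is coronal, so the definite suffix is -asa, giving *upsamoazasa*.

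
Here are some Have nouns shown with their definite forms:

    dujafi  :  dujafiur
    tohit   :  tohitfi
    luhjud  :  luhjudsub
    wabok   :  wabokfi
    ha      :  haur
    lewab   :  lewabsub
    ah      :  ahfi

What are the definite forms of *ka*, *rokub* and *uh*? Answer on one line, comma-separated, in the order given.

kaur, rokubsub, uhfi

Looking at the final sound of each stem: -fi when the stem ends in a voiceless consonant (*tohit*, *wabok*, *ah*); -sub when the stem ends in a voiced consonant (*luhjud*, *lewab*); -ur when the stem ends in a vowel (*dujafi*, *ha*).
*ka*: final sound = /a/, a vowel → -ur → *kaur*.
*rokub*: final sound = /b/, a voiced consonant → -sub → *rokubsub*.
*uh*: final sound = /h/, a voiceless consonant → -fi → *uhfi*.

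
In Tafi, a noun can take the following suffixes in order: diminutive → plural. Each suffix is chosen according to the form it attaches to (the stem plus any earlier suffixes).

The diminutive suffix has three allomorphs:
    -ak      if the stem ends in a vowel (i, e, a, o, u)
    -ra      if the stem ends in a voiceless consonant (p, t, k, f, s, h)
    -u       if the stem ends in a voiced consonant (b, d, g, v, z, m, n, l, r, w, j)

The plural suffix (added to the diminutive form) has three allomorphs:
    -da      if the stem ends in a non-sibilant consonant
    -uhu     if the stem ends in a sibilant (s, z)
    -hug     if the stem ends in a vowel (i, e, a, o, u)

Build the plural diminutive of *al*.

*al* — final sound /l/ (a voiced consonant) → -u → *alu*.
Since the final sound of the diminutive form *alu* is /u/ (a vowel), it takes -hug, giving *aluhug*.

aluhug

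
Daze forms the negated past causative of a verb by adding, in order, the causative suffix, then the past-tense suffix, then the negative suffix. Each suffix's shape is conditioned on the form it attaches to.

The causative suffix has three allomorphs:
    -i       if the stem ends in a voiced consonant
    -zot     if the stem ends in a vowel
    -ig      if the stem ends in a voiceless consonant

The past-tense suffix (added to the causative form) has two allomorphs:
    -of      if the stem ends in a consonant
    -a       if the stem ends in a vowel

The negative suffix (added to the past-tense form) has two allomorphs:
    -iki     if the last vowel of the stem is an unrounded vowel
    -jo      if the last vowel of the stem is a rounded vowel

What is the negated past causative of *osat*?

osatigofjo

Since the final sound of *osat* is /t/ (a voiceless consonant), it takes -ig, giving *osatig*.
The causative form *osatig* — final sound /g/ (a consonant) → -of → *osatigof*.
The last vowel of the past-tense form *osatigof* is /o/, which is a rounded vowel, so the negative suffix is -jo, giving *osatigofjo*.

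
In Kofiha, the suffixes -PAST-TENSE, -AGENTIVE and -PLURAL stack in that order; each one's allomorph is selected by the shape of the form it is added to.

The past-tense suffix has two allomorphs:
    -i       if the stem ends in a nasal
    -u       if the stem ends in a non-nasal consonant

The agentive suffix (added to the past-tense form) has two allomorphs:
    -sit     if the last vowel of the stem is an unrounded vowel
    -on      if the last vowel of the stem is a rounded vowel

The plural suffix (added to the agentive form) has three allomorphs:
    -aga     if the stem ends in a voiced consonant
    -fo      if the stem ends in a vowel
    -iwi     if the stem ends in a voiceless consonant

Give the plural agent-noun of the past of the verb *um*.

Since the final consonant of *um* is /m/ (a nasal), it takes -i, giving *umi*.
The last vowel of the past-tense form *umi* is /i/, which is an unrounded vowel, so the agentive suffix is -sit, giving *umisit*.
Since the final sound of the agentive form *umisit* is /t/ (a voiceless consonant), it takes -iwi, giving *umisitiwi*.

umisitiwi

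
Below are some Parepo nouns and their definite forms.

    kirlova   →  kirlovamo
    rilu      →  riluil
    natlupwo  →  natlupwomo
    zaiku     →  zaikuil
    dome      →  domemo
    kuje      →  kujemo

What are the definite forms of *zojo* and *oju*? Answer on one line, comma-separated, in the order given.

The alternation tracks the last vowel of the stem — -il when the last vowel of the stem is a high vowel (*rilu*, *zaiku*); -mo when the last vowel of the stem is a non-high vowel (*kirlova*, *natlupwo*, *dome*, *kuje*).
The last vowel of *zojo* is /o/, which is a non-high vowel, so the suffix is -mo, giving *zojomo*.
Since the last vowel of *oju* is /u/ (a high vowel), it takes -il, giving *ojuil*.

zojomo, ojuil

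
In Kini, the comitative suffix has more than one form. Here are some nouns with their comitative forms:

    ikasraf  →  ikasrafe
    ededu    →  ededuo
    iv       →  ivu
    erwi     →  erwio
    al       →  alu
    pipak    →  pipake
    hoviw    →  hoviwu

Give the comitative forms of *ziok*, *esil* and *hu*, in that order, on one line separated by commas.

zioke, esilu, huo

Looking at the final sound of each stem: -e when the stem ends in a voiceless consonant (*ikasraf*, *pipak*); -u when the stem ends in a voiced consonant (*iv*, *al*, *hoviw*); -o when the stem ends in a vowel (*ededu*, *erwi*).
Since the final sound of *ziok* is /k/ (a voiceless consonant), it takes -e, giving *zioke*.
*esil*: final sound = /l/, a voiced consonant → -u → *esilu*.
Since the final sound of *hu* is /u/ (a vowel), it takes -o, giving *huo*.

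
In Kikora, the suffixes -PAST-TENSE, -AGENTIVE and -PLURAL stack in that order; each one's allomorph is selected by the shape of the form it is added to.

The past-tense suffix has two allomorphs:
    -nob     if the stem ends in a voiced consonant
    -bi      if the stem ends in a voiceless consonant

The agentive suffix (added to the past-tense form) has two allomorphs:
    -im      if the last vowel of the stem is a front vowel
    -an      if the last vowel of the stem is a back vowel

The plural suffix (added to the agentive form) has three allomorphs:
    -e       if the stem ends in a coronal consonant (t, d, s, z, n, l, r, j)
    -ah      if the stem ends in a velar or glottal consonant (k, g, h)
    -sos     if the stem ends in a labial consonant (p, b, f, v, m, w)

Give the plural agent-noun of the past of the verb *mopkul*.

mopkulnobane

Since the final consonant of *mopkul* is /l/ (voiced), it takes -nob, giving *mopkulnob*.
Since the last vowel of the past-tense form *mopkulnob* is /o/ (a back vowel), it takes -an, giving *mopkulnoban*.
The agentive form *mopkulnoban* — final consonant /n/ (coronal) → -e → *mopkulnobane*.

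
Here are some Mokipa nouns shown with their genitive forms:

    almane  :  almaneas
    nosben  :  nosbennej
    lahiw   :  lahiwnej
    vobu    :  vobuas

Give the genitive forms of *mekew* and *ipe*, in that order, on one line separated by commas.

mekewnej, ipeas

The alternation tracks the final sound of the stem — -nej when the stem ends in a consonant (*nosben*, *lahiw*); -as when the stem ends in a vowel (*almane*, *vobu*).
*mekew*: final sound = /w/, a consonant → -nej → *mekewnej*.
*ipe* — final sound /e/ (a vowel) → -as → *ipeas*.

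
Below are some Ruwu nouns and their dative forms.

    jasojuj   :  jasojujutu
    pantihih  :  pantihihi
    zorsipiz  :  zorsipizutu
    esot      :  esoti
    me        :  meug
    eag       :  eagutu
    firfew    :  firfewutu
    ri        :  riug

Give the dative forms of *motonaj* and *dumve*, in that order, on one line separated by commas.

The alternation tracks the final sound of the stem — -i when the stem ends in a voiceless consonant (*pantihih*, *esot*); -utu when the stem ends in a voiced consonant (*jasojuj*, *zorsipiz*, *eag*, *firfew*); -ug when the stem ends in a vowel (*me*, *ri*).
The final sound of *motonaj* is /j/, which is a voiced consonant, so the suffix is -utu, giving *motonajutu*.
The final sound of *dumve* is /e/, which is a vowel, so the suffix is -ug, giving *dumveug*.

motonajutu, dumveug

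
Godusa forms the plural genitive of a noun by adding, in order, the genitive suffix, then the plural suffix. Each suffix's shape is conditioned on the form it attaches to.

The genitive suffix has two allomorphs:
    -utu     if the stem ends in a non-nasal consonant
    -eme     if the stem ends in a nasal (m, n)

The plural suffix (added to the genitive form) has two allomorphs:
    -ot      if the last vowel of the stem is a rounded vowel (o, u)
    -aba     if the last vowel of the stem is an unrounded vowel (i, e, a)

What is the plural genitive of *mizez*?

mizezutuot

*mizez*: final consonant = /z/, non-nasal → -utu → *mizezutu*.
The genitive form *mizezutu* — last vowel /u/ (a rounded vowel) → -ot → *mizezutuot*.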